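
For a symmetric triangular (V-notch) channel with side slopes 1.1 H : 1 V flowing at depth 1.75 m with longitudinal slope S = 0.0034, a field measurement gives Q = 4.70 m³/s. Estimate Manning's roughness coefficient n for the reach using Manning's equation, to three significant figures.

0.0313

A = z·y² = 1.1×1.75² = 3.369 m²
P = 2y√(1+z²) = 2×1.75×√(1+1.1²) = 5.203 m
R = A/P = 3.369/5.203 = 0.6474 m
n = (1/Q)·A·R^(2/3)·S^(1/2) = (1/4.70) × 3.369 × 0.7484 × 0.05831 = 0.03128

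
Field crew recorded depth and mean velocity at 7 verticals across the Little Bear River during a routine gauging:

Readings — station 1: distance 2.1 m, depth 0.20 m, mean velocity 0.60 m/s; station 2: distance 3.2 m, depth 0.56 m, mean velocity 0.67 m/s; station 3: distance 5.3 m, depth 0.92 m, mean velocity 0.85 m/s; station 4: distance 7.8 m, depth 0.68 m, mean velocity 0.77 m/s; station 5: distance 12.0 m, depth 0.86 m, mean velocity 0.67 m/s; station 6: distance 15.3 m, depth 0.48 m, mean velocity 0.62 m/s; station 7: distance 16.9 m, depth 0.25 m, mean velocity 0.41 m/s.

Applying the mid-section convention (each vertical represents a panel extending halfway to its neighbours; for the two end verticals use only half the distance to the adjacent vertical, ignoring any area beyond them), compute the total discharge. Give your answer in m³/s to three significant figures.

w_1 = (3.2 − 2.1)/2 = 0.55 m; q_1 = 0.60 × 0.20 × 0.55 = 0.06600 m³/s
w_2 = (5.3 − 2.1)/2 = 1.6 m; q_2 = 0.67 × 0.56 × 1.6 = 0.6003 m³/s
w_3 = (7.8 − 3.2)/2 = 2.3 m; q_3 = 0.85 × 0.92 × 2.3 = 1.799 m³/s
w_4 = (12.0 − 5.3)/2 = 3.35 m; q_4 = 0.77 × 0.68 × 3.35 = 1.754 m³/s
w_5 = (15.3 − 7.8)/2 = 3.75 m; q_5 = 0.67 × 0.86 × 3.75 = 2.161 m³/s
w_6 = (16.9 − 12.0)/2 = 2.45 m; q_6 = 0.62 × 0.48 × 2.45 = 0.7291 m³/s
w_7 = (16.9 − 15.3)/2 = 0.8 m; q_7 = 0.41 × 0.25 × 0.8 = 0.08200 m³/s
Q = Σ qᵢ = 7.191 m³/s

7.19 m³/s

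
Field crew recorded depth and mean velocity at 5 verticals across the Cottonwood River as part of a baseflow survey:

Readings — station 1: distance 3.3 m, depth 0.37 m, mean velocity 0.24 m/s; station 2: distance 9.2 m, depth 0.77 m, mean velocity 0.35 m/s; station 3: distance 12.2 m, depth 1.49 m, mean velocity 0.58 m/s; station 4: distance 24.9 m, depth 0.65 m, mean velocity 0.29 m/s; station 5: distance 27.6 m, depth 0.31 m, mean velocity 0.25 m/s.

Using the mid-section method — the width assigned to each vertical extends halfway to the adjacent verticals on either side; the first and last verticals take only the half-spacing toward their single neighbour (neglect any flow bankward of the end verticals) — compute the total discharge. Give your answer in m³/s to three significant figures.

w_1 = (9.2 − 3.3)/2 = 2.95 m; q_1 = 0.24 × 0.37 × 2.95 = 0.2620 m³/s
w_2 = (12.2 − 3.3)/2 = 4.45 m; q_2 = 0.35 × 0.77 × 4.45 = 1.199 m³/s
w_3 = (24.9 − 9.2)/2 = 7.85 m; q_3 = 0.58 × 1.49 × 7.85 = 6.784 m³/s
w_4 = (27.6 − 12.2)/2 = 7.7 m; q_4 = 0.29 × 0.65 × 7.7 = 1.451 m³/s
w_5 = (27.6 − 24.9)/2 = 1.35 m; q_5 = 0.25 × 0.31 × 1.35 = 0.1046 m³/s
Q = Σ qᵢ = 9.801 m³/s

9.80 m³/s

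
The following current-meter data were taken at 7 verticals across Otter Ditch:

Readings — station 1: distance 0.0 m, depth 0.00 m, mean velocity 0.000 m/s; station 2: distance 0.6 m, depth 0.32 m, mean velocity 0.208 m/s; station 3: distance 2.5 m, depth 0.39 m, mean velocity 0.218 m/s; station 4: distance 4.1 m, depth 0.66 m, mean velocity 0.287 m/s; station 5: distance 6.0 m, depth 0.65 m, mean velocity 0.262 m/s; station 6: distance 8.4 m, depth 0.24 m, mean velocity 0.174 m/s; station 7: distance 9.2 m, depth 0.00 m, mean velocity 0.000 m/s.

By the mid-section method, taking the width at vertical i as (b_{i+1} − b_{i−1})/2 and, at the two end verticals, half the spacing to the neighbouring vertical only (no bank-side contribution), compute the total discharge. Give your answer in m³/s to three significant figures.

w_2 = (2.5 − 0.0)/2 = 1.25 m; q_2 = 0.208 × 0.32 × 1.25 = 0.08320 m³/s
w_3 = (4.1 − 0.6)/2 = 1.75 m; q_3 = 0.218 × 0.39 × 1.75 = 0.1488 m³/s
w_4 = (6.0 − 2.5)/2 = 1.75 m; q_4 = 0.287 × 0.66 × 1.75 = 0.3315 m³/s
w_5 = (8.4 − 4.1)/2 = 2.15 m; q_5 = 0.262 × 0.65 × 2.15 = 0.3661 m³/s
w_6 = (9.2 − 6.0)/2 = 1.6 m; q_6 = 0.174 × 0.24 × 1.6 = 0.06682 m³/s
Stations 1, 7 contribute zero (depth or velocity is 0).
Q = Σ qᵢ = 0.9964 m³/s

0.996 m³/s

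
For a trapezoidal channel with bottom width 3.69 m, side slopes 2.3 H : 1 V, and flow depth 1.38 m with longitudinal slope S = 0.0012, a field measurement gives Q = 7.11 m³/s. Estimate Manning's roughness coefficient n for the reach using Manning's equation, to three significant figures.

0.0428

A = (b + z·y)·y = (3.69 + 2.3×1.38)×1.38 = 9.472 m²
P = b + 2y√(1+z²) = 3.69 + 2×1.38×√(1+2.3²) = 10.61 m
R = A/P = 9.472/10.61 = 0.8926 m
n = (1/Q)·A·R^(2/3)·S^(1/2) = (1/7.11) × 9.472 × 0.9271 × 0.03464 = 0.04278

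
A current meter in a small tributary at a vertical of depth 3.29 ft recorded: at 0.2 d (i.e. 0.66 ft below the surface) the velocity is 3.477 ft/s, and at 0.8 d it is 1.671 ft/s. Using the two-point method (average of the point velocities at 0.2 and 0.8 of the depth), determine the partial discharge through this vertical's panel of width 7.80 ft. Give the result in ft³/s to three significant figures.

v̄ = (3.477 + 1.671) / 2 = 2.574 ft/s
q = v̄ × d × w = 2.574 × 3.29 × 7.80 = 66.05 ft³/s

66.1 ft³/s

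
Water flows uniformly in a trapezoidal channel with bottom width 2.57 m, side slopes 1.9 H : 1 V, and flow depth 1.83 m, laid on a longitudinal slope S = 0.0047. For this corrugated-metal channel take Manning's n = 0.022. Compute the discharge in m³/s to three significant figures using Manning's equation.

A = (b + z·y)·y = (2.57 + 1.9×1.83)×1.83 = 11.07 m²
P = b + 2y√(1+z²) = 2.57 + 2×1.83×√(1+1.9²) = 10.43 m
R = A/P = 11.07/10.43 = 1.061 m
Q = (1/n)·A·R^(2/3)·S^(1/2) = (1/0.022) × 11.07 × 1.061^(2/3) × 0.0047^(1/2) = 35.88 m³/s

35.9 m³/s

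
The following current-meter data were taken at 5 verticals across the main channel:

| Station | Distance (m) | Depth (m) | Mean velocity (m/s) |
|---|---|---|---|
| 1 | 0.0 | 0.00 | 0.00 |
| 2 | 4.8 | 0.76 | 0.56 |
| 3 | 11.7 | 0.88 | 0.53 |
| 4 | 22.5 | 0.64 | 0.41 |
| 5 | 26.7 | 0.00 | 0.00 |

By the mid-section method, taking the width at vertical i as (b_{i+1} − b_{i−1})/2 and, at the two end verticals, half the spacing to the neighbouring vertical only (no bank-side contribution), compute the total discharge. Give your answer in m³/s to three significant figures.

w_2 = (11.7 − 0.0)/2 = 5.85 m; q_2 = 0.56 × 0.76 × 5.85 = 2.490 m³/s
w_3 = (22.5 − 4.8)/2 = 8.85 m; q_3 = 0.53 × 0.88 × 8.85 = 4.128 m³/s
w_4 = (26.7 − 11.7)/2 = 7.5 m; q_4 = 0.41 × 0.64 × 7.5 = 1.968 m³/s
Stations 1, 5 contribute zero (depth or velocity is 0).
Q = Σ qᵢ = 8.585 m³/s

8.59 m³/s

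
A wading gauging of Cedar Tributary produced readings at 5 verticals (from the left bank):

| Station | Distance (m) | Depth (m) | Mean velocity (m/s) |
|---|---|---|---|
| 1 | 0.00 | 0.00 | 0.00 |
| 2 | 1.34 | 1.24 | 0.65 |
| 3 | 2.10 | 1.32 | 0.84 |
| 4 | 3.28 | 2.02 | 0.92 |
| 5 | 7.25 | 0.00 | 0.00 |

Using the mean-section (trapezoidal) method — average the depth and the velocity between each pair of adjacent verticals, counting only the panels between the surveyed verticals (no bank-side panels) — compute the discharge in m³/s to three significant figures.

4.57 m³/s

Panel 1-2: Δb = 1.34 m, d̄ = (0.00+1.24)/2 = 0.62, v̄ = (0.00+0.65)/2 = 0.325 → q = 1.34×0.62×0.325 = 0.2700 m³/s
Panel 2-3: Δb = 0.76 m, d̄ = (1.24+1.32)/2 = 1.28, v̄ = (0.65+0.84)/2 = 0.745 → q = 0.76×1.28×0.745 = 0.7247 m³/s
Panel 3-4: Δb = 1.18 m, d̄ = (1.32+2.02)/2 = 1.67, v̄ = (0.84+0.92)/2 = 0.88 → q = 1.18×1.67×0.88 = 1.734 m³/s
Panel 4-5: Δb = 3.97 m, d̄ = (2.02+0.00)/2 = 1.01, v̄ = (0.92+0.00)/2 = 0.46 → q = 3.97×1.01×0.46 = 1.844 m³/s
Q = Σ q = 4.573 m³/s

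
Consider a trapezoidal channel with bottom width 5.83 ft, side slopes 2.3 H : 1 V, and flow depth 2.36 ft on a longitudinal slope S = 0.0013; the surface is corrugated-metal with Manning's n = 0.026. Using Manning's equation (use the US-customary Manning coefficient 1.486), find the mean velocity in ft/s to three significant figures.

2.70 ft/s

A = (b + z·y)·y = (5.83 + 2.3×2.36)×2.36 = 26.57 ft²
P = b + 2y√(1+z²) = 5.83 + 2×2.36×√(1+2.3²) = 17.67 ft
R = A/P = 26.57/17.67 = 1.504 ft
Q = (1.486/n)·A·R^(2/3)·S^(1/2) = (1.486/0.026) × 26.57 × 1.504^(2/3) × 0.0013^(1/2) = 71.87 ft³/s
V = Q/A = 71.87/26.57 = 2.705 ft/s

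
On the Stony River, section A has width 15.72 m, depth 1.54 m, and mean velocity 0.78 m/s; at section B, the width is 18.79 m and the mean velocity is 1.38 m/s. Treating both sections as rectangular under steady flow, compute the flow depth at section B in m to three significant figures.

Q = A₁V₁ = (15.72×1.54) × 0.78 = 18.88 m³/s
d₂ = Q/(b₂ V₂) = 18.88/(18.79×1.38) = 0.7282 m

0.728 m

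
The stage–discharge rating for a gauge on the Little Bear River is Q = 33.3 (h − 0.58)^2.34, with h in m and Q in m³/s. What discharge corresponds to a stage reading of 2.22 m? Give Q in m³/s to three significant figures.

106 m³/s

Q = 33.3 × (2.22 − 0.58)^2.34 = 33.3 × 1.64^2.34 = 106.0 m³/s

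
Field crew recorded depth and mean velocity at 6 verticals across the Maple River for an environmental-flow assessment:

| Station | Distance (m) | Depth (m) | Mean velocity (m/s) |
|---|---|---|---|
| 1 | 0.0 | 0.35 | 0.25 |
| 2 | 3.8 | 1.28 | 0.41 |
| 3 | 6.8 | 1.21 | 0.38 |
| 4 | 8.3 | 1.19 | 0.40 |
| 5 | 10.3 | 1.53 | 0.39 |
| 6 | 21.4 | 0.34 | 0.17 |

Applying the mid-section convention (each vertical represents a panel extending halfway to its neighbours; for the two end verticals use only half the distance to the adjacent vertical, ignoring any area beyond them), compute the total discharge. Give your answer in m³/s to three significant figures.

8.05 m³/s

w_1 = (3.8 − 0.0)/2 = 1.9 m; q_1 = 0.25 × 0.35 × 1.9 = 0.1663 m³/s
w_2 = (6.8 − 0.0)/2 = 3.4 m; q_2 = 0.41 × 1.28 × 3.4 = 1.784 m³/s
w_3 = (8.3 − 3.8)/2 = 2.25 m; q_3 = 0.38 × 1.21 × 2.25 = 1.035 m³/s
w_4 = (10.3 − 6.8)/2 = 1.75 m; q_4 = 0.40 × 1.19 × 1.75 = 0.8330 m³/s
w_5 = (21.4 − 8.3)/2 = 6.55 m; q_5 = 0.39 × 1.53 × 6.55 = 3.908 m³/s
w_6 = (21.4 − 10.3)/2 = 5.55 m; q_6 = 0.17 × 0.34 × 5.55 = 0.3208 m³/s
Q = Σ qᵢ = 8.047 m³/s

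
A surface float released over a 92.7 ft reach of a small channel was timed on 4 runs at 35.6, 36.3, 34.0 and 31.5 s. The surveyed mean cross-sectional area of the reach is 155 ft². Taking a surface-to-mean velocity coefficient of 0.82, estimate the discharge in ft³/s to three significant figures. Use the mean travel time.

t̄ = (35.6 + 36.3 + 34.0 + 31.5) / 4 = 34.35 s
v_surface = L / t̄ = 92.7 / 34.35 = 2.699 ft/s
v_mean = 0.82 × 2.699 = 2.213 ft/s
Q = A × v_mean = 155 × 2.213 = 343.0 ft³/s

343 ft³/s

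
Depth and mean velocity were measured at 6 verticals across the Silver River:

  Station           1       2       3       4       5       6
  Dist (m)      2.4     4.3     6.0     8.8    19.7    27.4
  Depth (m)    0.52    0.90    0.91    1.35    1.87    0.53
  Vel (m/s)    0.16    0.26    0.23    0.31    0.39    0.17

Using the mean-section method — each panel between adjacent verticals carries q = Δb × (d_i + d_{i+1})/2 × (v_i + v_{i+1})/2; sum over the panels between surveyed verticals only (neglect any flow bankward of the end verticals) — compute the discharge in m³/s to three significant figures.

Panel 1-2: Δb = 1.9 m, d̄ = (0.52+0.90)/2 = 0.71, v̄ = (0.16+0.26)/2 = 0.21 → q = 1.9×0.71×0.21 = 0.2833 m³/s
Panel 2-3: Δb = 1.7 m, d̄ = (0.90+0.91)/2 = 0.905, v̄ = (0.26+0.23)/2 = 0.245 → q = 1.7×0.905×0.245 = 0.3769 m³/s
Panel 3-4: Δb = 2.8 m, d̄ = (0.91+1.35)/2 = 1.13, v̄ = (0.23+0.31)/2 = 0.27 → q = 2.8×1.13×0.27 = 0.8543 m³/s
Panel 4-5: Δb = 10.9 m, d̄ = (1.35+1.87)/2 = 1.61, v̄ = (0.31+0.39)/2 = 0.35 → q = 10.9×1.61×0.35 = 6.142 m³/s
Panel 5-6: Δb = 7.7 m, d̄ = (1.87+0.53)/2 = 1.2, v̄ = (0.39+0.17)/2 = 0.28 → q = 7.7×1.2×0.28 = 2.587 m³/s
Q = Σ q = 10.24 m³/s

10.2 m³/s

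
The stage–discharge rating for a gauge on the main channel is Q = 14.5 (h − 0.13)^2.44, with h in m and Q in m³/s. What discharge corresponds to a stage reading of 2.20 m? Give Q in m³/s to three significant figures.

Q = 14.5 × (2.20 − 0.13)^2.44 = 14.5 × 2.07^2.44 = 85.57 m³/s

85.6 m³/s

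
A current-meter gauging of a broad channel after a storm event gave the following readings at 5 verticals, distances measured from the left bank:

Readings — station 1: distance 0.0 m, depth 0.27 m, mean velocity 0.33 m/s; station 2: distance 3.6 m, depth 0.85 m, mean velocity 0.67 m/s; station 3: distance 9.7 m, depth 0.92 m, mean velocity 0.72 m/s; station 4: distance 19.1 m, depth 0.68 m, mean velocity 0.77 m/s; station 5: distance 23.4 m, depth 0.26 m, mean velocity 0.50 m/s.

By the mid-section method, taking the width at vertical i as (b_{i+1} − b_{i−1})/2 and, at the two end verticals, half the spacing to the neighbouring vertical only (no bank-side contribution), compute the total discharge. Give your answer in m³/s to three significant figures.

11.9 m³/s

w_1 = (3.6 − 0.0)/2 = 1.8 m; q_1 = 0.33 × 0.27 × 1.8 = 0.1604 m³/s
w_2 = (9.7 − 0.0)/2 = 4.85 m; q_2 = 0.67 × 0.85 × 4.85 = 2.762 m³/s
w_3 = (19.1 − 3.6)/2 = 7.75 m; q_3 = 0.72 × 0.92 × 7.75 = 5.134 m³/s
w_4 = (23.4 − 9.7)/2 = 6.85 m; q_4 = 0.77 × 0.68 × 6.85 = 3.587 m³/s
w_5 = (23.4 − 19.1)/2 = 2.15 m; q_5 = 0.50 × 0.26 × 2.15 = 0.2795 m³/s
Q = Σ qᵢ = 11.92 m³/s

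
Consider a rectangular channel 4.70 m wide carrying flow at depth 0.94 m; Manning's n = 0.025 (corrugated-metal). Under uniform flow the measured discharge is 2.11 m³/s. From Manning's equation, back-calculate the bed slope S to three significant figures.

A = b·y = 4.70 × 0.94 = 4.418 m²
P = b + 2y = 4.70 + 2×0.94 = 6.580 m
R = A/P = 4.418/6.580 = 0.6714 m
S = (Q·n / (1·A·R^(2/3)))² = (2.11×0.025 / (1×4.418×0.7668))² = 0.0002425

0.000242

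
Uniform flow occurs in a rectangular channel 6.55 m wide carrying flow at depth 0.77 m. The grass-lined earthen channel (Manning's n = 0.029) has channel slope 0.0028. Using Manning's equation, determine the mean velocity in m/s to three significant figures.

1.33 m/s

A = b·y = 6.55 × 0.77 = 5.044 m²
P = b + 2y = 6.55 + 2×0.77 = 8.090 m
R = A/P = 5.044/8.090 = 0.6234 m
Q = (1/n)·A·R^(2/3)·S^(1/2) = (1/0.029) × 5.044 × 0.6234^(2/3) × 0.0028^(1/2) = 6.716 m³/s
V = Q/A = 6.716/5.044 = 1.332 m/s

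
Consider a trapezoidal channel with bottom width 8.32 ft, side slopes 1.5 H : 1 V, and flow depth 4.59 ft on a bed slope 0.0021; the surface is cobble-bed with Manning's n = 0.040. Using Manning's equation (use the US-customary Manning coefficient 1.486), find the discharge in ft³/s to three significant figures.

236 ft³/s

A = (b + z·y)·y = (8.32 + 1.5×4.59)×4.59 = 69.79 ft²
P = b + 2y√(1+z²) = 8.32 + 2×4.59×√(1+1.5²) = 24.87 ft
R = A/P = 69.79/24.87 = 2.806 ft
Q = (1.486/n)·A·R^(2/3)·S^(1/2) = (1.486/0.040) × 69.79 × 2.806^(2/3) × 0.0021^(1/2) = 236.4 ft³/s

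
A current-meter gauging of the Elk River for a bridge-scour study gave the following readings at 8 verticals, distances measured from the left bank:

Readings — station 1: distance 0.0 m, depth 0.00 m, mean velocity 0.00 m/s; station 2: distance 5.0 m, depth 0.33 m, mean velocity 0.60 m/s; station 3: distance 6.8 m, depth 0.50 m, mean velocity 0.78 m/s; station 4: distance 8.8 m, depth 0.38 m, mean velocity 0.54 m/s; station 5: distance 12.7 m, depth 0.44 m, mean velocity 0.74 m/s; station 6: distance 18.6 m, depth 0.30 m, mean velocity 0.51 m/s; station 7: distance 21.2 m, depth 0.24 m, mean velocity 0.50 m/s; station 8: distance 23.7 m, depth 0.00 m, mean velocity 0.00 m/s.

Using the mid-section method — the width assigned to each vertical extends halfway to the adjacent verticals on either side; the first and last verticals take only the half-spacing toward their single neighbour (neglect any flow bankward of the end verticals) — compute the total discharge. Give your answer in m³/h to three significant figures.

w_2 = (6.8 − 0.0)/2 = 3.4 m; q_2 = 0.60 × 0.33 × 3.4 = 0.6732 m³/s
w_3 = (8.8 − 5.0)/2 = 1.9 m; q_3 = 0.78 × 0.50 × 1.9 = 0.7410 m³/s
w_4 = (12.7 − 6.8)/2 = 2.95 m; q_4 = 0.54 × 0.38 × 2.95 = 0.6053 m³/s
w_5 = (18.6 − 8.8)/2 = 4.9 m; q_5 = 0.74 × 0.44 × 4.9 = 1.595 m³/s
w_6 = (21.2 − 12.7)/2 = 4.25 m; q_6 = 0.51 × 0.30 × 4.25 = 0.6503 m³/s
w_7 = (23.7 − 18.6)/2 = 2.55 m; q_7 = 0.50 × 0.24 × 2.55 = 0.3060 m³/s
Stations 1, 8 contribute zero (depth or velocity is 0).
Q = Σ qᵢ = 4.571 m³/s
= 4.571 × 3600 = 16460 m³/h

16500 m³/h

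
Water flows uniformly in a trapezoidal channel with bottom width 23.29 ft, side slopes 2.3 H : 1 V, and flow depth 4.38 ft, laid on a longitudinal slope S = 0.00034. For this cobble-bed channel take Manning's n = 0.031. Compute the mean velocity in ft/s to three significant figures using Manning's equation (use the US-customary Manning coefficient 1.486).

1.93 ft/s

A = (b + z·y)·y = (23.29 + 2.3×4.38)×4.38 = 146.1 ft²
P = b + 2y√(1+z²) = 23.29 + 2×4.38×√(1+2.3²) = 45.26 ft
R = A/P = 146.1/45.26 = 3.229 ft
Q = (1.486/n)·A·R^(2/3)·S^(1/2) = (1.486/0.031) × 146.1 × 3.229^(2/3) × 0.00034^(1/2) = 282.2 ft³/s
V = Q/A = 282.2/146.1 = 1.931 ft/s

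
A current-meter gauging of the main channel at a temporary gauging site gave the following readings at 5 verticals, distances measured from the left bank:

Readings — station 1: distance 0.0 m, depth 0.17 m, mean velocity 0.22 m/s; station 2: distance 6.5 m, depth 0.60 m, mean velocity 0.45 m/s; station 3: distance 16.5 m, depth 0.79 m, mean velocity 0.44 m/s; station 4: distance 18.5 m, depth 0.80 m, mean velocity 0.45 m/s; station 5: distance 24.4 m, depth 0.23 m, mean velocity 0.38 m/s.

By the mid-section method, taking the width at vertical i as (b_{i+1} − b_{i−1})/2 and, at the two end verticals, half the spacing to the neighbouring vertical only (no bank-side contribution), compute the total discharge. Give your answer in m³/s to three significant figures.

6.11 m³/s

w_1 = (6.5 − 0.0)/2 = 3.25 m; q_1 = 0.22 × 0.17 × 3.25 = 0.1216 m³/s
w_2 = (16.5 − 0.0)/2 = 8.25 m; q_2 = 0.45 × 0.60 × 8.25 = 2.228 m³/s
w_3 = (18.5 − 6.5)/2 = 6 m; q_3 = 0.44 × 0.79 × 6 = 2.086 m³/s
w_4 = (24.4 − 16.5)/2 = 3.95 m; q_4 = 0.45 × 0.80 × 3.95 = 1.422 m³/s
w_5 = (24.4 − 18.5)/2 = 2.95 m; q_5 = 0.38 × 0.23 × 2.95 = 0.2578 m³/s
Q = Σ qᵢ = 6.114 m³/s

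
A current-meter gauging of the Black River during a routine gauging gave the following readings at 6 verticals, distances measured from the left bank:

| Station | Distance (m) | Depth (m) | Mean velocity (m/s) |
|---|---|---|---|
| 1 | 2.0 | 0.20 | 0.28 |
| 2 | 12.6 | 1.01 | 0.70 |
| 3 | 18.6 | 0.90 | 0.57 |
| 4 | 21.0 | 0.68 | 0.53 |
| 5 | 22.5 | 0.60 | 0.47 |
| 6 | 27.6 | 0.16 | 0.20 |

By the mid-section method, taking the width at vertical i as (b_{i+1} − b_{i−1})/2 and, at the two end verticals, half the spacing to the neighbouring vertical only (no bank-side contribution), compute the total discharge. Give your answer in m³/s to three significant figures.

w_1 = (12.6 − 2.0)/2 = 5.3 m; q_1 = 0.28 × 0.20 × 5.3 = 0.2968 m³/s
w_2 = (18.6 − 2.0)/2 = 8.3 m; q_2 = 0.70 × 1.01 × 8.3 = 5.868 m³/s
w_3 = (21.0 − 12.6)/2 = 4.2 m; q_3 = 0.57 × 0.90 × 4.2 = 2.155 m³/s
w_4 = (22.5 − 18.6)/2 = 1.95 m; q_4 = 0.53 × 0.68 × 1.95 = 0.7028 m³/s
w_5 = (27.6 − 21.0)/2 = 3.3 m; q_5 = 0.47 × 0.60 × 3.3 = 0.9306 m³/s
w_6 = (27.6 − 22.5)/2 = 2.55 m; q_6 = 0.20 × 0.16 × 2.55 = 0.08160 m³/s
Q = Σ qᵢ = 10.03 m³/s

10.0 m³/s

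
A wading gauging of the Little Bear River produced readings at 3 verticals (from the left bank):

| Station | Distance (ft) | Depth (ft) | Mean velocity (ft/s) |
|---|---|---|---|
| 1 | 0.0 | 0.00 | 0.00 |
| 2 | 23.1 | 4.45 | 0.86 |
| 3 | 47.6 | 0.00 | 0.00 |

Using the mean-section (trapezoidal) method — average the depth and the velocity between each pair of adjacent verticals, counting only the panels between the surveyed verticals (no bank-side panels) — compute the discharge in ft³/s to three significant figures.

45.5 ft³/s

Panel 1-2: Δb = 23.1 ft, d̄ = (0.00+4.45)/2 = 2.225, v̄ = (0.00+0.86)/2 = 0.43 → q = 23.1×2.225×0.43 = 22.10 ft³/s
Panel 2-3: Δb = 24.5 ft, d̄ = (4.45+0.00)/2 = 2.225, v̄ = (0.86+0.00)/2 = 0.43 → q = 24.5×2.225×0.43 = 23.44 ft³/s
Q = Σ q = 45.54 ft³/s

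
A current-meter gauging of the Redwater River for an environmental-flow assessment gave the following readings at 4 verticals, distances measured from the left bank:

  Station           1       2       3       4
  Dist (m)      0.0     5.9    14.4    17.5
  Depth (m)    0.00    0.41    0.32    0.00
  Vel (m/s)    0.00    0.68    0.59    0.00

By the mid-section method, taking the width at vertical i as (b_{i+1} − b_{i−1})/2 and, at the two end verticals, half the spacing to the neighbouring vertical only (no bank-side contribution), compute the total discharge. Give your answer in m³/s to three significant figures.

3.10 m³/s

w_2 = (14.4 − 0.0)/2 = 7.2 m; q_2 = 0.68 × 0.41 × 7.2 = 2.007 m³/s
w_3 = (17.5 − 5.9)/2 = 5.8 m; q_3 = 0.59 × 0.32 × 5.8 = 1.095 m³/s
Stations 1, 4 contribute zero (depth or velocity is 0).
Q = Σ qᵢ = 3.102 m³/s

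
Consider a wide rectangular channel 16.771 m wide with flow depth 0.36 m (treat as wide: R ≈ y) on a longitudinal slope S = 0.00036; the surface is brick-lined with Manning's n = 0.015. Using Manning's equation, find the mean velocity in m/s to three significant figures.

A = b·y = 16.771 × 0.36 = 6.038 m²
Wide channel: R ≈ y = 0.36 m
Q = (1/n)·A·R^(2/3)·S^(1/2) = (1/0.015) × 6.038 × 0.3600^(2/3) × 0.00036^(1/2) = 3.865 m³/s
V = Q/A = 3.865/6.038 = 0.6401 m/s

0.640 m/s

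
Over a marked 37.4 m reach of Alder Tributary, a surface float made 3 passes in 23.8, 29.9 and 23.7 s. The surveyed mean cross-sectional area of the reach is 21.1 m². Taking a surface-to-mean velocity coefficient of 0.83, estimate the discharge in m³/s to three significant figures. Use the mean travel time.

25.4 m³/s

t̄ = (23.8 + 29.9 + 23.7) / 3 = 25.8 s
v_surface = L / t̄ = 37.4 / 25.8 = 1.450 m/s
v_mean = 0.83 × 1.450 = 1.203 m/s
Q = A × v_mean = 21.1 × 1.203 = 25.39 m³/s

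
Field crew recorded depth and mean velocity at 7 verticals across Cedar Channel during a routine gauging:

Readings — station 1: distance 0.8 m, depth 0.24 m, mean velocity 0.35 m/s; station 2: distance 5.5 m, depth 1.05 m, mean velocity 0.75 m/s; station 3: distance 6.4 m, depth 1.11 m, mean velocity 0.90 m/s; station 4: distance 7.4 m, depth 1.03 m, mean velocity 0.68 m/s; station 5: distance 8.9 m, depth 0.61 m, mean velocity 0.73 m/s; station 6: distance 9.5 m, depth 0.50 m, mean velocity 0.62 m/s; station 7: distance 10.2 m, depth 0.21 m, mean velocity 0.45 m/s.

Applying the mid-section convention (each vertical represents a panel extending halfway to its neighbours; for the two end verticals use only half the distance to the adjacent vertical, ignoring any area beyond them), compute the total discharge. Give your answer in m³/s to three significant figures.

w_1 = (5.5 − 0.8)/2 = 2.35 m; q_1 = 0.35 × 0.24 × 2.35 = 0.1974 m³/s
w_2 = (6.4 − 0.8)/2 = 2.8 m; q_2 = 0.75 × 1.05 × 2.8 = 2.205 m³/s
w_3 = (7.4 − 5.5)/2 = 0.95 m; q_3 = 0.90 × 1.11 × 0.95 = 0.9491 m³/s
w_4 = (8.9 − 6.4)/2 = 1.25 m; q_4 = 0.68 × 1.03 × 1.25 = 0.8755 m³/s
w_5 = (9.5 − 7.4)/2 = 1.05 m; q_5 = 0.73 × 0.61 × 1.05 = 0.4676 m³/s
w_6 = (10.2 − 8.9)/2 = 0.65 m; q_6 = 0.62 × 0.50 × 0.65 = 0.2015 m³/s
w_7 = (10.2 − 9.5)/2 = 0.35 m; q_7 = 0.45 × 0.21 × 0.35 = 0.03308 m³/s
Q = Σ qᵢ = 4.929 m³/s

4.93 m³/s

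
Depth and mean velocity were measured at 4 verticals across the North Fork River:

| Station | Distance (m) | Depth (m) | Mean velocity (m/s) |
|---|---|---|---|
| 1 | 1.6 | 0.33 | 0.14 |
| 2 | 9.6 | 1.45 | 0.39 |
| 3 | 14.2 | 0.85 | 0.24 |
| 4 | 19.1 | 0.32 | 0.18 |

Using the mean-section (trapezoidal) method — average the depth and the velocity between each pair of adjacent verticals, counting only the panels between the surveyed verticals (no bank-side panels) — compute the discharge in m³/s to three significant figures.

Panel 1-2: Δb = 8 m, d̄ = (0.33+1.45)/2 = 0.89, v̄ = (0.14+0.39)/2 = 0.265 → q = 8×0.89×0.265 = 1.887 m³/s
Panel 2-3: Δb = 4.6 m, d̄ = (1.45+0.85)/2 = 1.15, v̄ = (0.39+0.24)/2 = 0.315 → q = 4.6×1.15×0.315 = 1.666 m³/s
Panel 3-4: Δb = 4.9 m, d̄ = (0.85+0.32)/2 = 0.585, v̄ = (0.24+0.18)/2 = 0.21 → q = 4.9×0.585×0.21 = 0.6020 m³/s
Q = Σ q = 4.155 m³/s

4.16 m³/s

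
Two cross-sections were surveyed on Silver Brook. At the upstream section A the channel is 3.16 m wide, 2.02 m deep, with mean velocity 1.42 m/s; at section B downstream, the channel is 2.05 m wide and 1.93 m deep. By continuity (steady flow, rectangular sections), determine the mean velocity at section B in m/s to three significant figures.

Q = A₁V₁ = (3.16×2.02) × 1.42 = 9.064 m³/s
A₂ = 2.05 × 1.93 = 3.957 m²
V₂ = Q/A₂ = 9.064/3.957 = 2.291 m/s

2.29 m/s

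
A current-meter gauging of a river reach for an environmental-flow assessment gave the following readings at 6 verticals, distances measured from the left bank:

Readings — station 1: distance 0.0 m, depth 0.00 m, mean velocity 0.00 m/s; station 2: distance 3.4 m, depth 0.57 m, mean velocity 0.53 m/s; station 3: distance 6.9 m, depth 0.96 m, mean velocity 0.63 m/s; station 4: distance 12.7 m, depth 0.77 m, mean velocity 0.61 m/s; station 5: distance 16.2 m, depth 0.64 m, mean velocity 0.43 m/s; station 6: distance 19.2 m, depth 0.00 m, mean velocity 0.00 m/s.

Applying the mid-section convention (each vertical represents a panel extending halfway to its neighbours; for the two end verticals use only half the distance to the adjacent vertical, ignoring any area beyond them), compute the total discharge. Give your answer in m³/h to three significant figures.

w_2 = (6.9 − 0.0)/2 = 3.45 m; q_2 = 0.53 × 0.57 × 3.45 = 1.042 m³/s
w_3 = (12.7 − 3.4)/2 = 4.65 m; q_3 = 0.63 × 0.96 × 4.65 = 2.812 m³/s
w_4 = (16.2 − 6.9)/2 = 4.65 m; q_4 = 0.61 × 0.77 × 4.65 = 2.184 m³/s
w_5 = (19.2 − 12.7)/2 = 3.25 m; q_5 = 0.43 × 0.64 × 3.25 = 0.8944 m³/s
Stations 1, 6 contribute zero (depth or velocity is 0).
Q = Σ qᵢ = 6.933 m³/s
= 6.933 × 3600 = 24960 m³/h

25000 m³/h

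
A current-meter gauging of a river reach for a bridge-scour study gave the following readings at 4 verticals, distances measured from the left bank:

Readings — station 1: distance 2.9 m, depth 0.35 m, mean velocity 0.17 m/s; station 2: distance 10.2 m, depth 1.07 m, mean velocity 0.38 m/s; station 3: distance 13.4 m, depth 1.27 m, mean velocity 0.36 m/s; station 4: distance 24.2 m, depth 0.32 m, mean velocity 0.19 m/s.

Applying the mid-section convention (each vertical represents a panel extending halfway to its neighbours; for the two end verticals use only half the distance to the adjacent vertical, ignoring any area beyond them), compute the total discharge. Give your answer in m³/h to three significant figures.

w_1 = (10.2 − 2.9)/2 = 3.65 m; q_1 = 0.17 × 0.35 × 3.65 = 0.2172 m³/s
w_2 = (13.4 − 2.9)/2 = 5.25 m; q_2 = 0.38 × 1.07 × 5.25 = 2.135 m³/s
w_3 = (24.2 − 10.2)/2 = 7 m; q_3 = 0.36 × 1.27 × 7 = 3.200 m³/s
w_4 = (24.2 − 13.4)/2 = 5.4 m; q_4 = 0.19 × 0.32 × 5.4 = 0.3283 m³/s
Q = Σ qᵢ = 5.881 m³/s
= 5.881 × 3600 = 21170 m³/h

21200 m³/h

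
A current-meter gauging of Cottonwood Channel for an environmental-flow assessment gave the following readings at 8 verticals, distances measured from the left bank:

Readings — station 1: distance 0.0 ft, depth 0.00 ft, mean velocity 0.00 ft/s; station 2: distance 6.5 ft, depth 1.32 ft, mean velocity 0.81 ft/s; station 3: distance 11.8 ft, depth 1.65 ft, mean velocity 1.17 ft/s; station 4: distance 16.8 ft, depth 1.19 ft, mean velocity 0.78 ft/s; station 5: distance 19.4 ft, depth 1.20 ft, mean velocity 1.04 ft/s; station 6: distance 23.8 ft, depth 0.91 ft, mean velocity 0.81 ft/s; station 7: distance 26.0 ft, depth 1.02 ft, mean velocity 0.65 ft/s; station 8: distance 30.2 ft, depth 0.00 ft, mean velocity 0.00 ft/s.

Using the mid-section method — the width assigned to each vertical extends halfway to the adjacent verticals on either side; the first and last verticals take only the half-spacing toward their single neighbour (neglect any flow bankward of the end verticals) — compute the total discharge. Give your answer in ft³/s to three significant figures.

28.7 ft³/s

w_2 = (11.8 − 0.0)/2 = 5.9 ft; q_2 = 0.81 × 1.32 × 5.9 = 6.308 ft³/s
w_3 = (16.8 − 6.5)/2 = 5.15 ft; q_3 = 1.17 × 1.65 × 5.15 = 9.942 ft³/s
w_4 = (19.4 − 11.8)/2 = 3.8 ft; q_4 = 0.78 × 1.19 × 3.8 = 3.527 ft³/s
w_5 = (23.8 − 16.8)/2 = 3.5 ft; q_5 = 1.04 × 1.20 × 3.5 = 4.368 ft³/s
w_6 = (26.0 − 19.4)/2 = 3.3 ft; q_6 = 0.81 × 0.91 × 3.3 = 2.432 ft³/s
w_7 = (30.2 − 23.8)/2 = 3.2 ft; q_7 = 0.65 × 1.02 × 3.2 = 2.122 ft³/s
Stations 1, 8 contribute zero (depth or velocity is 0).
Q = Σ qᵢ = 28.70 ft³/s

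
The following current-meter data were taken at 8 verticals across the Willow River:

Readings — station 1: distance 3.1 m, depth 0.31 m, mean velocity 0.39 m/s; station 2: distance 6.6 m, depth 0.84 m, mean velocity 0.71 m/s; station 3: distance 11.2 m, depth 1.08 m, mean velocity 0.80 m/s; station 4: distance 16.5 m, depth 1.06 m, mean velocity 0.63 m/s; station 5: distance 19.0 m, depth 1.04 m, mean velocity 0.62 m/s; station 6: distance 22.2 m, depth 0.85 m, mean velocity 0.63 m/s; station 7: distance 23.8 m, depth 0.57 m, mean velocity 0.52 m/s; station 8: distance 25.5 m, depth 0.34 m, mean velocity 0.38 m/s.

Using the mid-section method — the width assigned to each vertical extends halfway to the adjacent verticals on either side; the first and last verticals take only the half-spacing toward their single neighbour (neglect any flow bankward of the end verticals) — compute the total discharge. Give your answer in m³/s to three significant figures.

13.2 m³/s

w_1 = (6.6 − 3.1)/2 = 1.75 m; q_1 = 0.39 × 0.31 × 1.75 = 0.2116 m³/s
w_2 = (11.2 − 3.1)/2 = 4.05 m; q_2 = 0.71 × 0.84 × 4.05 = 2.415 m³/s
w_3 = (16.5 − 6.6)/2 = 4.95 m; q_3 = 0.80 × 1.08 × 4.95 = 4.277 m³/s
w_4 = (19.0 − 11.2)/2 = 3.9 m; q_4 = 0.63 × 1.06 × 3.9 = 2.604 m³/s
w_5 = (22.2 − 16.5)/2 = 2.85 m; q_5 = 0.62 × 1.04 × 2.85 = 1.838 m³/s
w_6 = (23.8 − 19.0)/2 = 2.4 m; q_6 = 0.63 × 0.85 × 2.4 = 1.285 m³/s
w_7 = (25.5 − 22.2)/2 = 1.65 m; q_7 = 0.52 × 0.57 × 1.65 = 0.4891 m³/s
w_8 = (25.5 − 23.8)/2 = 0.85 m; q_8 = 0.38 × 0.34 × 0.85 = 0.1098 m³/s
Q = Σ qᵢ = 13.23 m³/s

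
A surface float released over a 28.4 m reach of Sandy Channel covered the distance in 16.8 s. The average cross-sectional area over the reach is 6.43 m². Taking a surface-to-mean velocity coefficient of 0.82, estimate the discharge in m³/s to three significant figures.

8.91 m³/s

v_surface = L / t̄ = 28.4 / 16.8 = 1.690 m/s
v_mean = 0.82 × 1.690 = 1.386 m/s
Q = A × v_mean = 6.43 × 1.386 = 8.913 m³/s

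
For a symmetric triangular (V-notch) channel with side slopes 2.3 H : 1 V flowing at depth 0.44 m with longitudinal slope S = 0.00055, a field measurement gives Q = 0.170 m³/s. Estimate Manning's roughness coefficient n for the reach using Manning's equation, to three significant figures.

A = z·y² = 2.3×0.44² = 0.4453 m²
P = 2y√(1+z²) = 2×0.44×√(1+2.3²) = 2.207 m
R = A/P = 0.4453/2.207 = 0.2018 m
n = (1/Q)·A·R^(2/3)·S^(1/2) = (1/0.170) × 0.4453 × 0.3440 × 0.02345 = 0.02113

0.0211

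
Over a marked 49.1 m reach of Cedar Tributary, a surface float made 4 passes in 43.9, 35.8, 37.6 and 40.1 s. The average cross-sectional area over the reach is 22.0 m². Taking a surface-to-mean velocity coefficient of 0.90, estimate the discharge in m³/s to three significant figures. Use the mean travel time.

24.7 m³/s

t̄ = (43.9 + 35.8 + 37.6 + 40.1) / 4 = 39.35 s
v_surface = L / t̄ = 49.1 / 39.35 = 1.248 m/s
v_mean = 0.90 × 1.248 = 1.123 m/s
Q = A × v_mean = 22.0 × 1.123 = 24.71 m³/s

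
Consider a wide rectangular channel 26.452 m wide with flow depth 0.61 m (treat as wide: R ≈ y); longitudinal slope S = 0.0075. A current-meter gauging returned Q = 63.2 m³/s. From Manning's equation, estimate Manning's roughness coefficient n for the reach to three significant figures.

A = b·y = 26.452 × 0.61 = 16.14 m²
Wide channel: R ≈ y = 0.61 m
n = (1/Q)·A·R^(2/3)·S^(1/2) = (1/63.2) × 16.14 × 0.7193 × 0.08660 = 0.01590

0.0159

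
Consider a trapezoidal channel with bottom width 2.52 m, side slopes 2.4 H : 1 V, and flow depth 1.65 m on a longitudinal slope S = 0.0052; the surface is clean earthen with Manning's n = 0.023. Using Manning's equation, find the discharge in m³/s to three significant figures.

A = (b + z·y)·y = (2.52 + 2.4×1.65)×1.65 = 10.69 m²
P = b + 2y√(1+z²) = 2.52 + 2×1.65×√(1+2.4²) = 11.10 m
R = A/P = 10.69/11.10 = 0.9632 m
Q = (1/n)·A·R^(2/3)·S^(1/2) = (1/0.023) × 10.69 × 0.9632^(2/3) × 0.0052^(1/2) = 32.70 m³/s

32.7 m³/s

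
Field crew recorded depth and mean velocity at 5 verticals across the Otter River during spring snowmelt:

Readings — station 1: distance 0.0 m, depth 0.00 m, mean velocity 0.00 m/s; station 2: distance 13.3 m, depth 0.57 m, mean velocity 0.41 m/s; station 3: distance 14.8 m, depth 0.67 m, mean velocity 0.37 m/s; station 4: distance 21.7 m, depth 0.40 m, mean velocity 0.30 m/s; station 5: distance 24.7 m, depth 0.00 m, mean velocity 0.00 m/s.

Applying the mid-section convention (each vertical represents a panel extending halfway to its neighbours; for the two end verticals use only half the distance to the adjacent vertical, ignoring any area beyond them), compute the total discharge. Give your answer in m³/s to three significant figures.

w_2 = (14.8 − 0.0)/2 = 7.4 m; q_2 = 0.41 × 0.57 × 7.4 = 1.729 m³/s
w_3 = (21.7 − 13.3)/2 = 4.2 m; q_3 = 0.37 × 0.67 × 4.2 = 1.041 m³/s
w_4 = (24.7 − 14.8)/2 = 4.95 m; q_4 = 0.30 × 0.40 × 4.95 = 0.5940 m³/s
Stations 1, 5 contribute zero (depth or velocity is 0).
Q = Σ qᵢ = 3.365 m³/s

3.36 m³/s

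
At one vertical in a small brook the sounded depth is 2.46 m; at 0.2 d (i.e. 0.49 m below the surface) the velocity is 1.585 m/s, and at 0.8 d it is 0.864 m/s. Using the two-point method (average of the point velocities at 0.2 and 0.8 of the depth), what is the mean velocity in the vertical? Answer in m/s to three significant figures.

v̄ = (1.585 + 0.864) / 2 = 1.225 m/s

1.22 m/s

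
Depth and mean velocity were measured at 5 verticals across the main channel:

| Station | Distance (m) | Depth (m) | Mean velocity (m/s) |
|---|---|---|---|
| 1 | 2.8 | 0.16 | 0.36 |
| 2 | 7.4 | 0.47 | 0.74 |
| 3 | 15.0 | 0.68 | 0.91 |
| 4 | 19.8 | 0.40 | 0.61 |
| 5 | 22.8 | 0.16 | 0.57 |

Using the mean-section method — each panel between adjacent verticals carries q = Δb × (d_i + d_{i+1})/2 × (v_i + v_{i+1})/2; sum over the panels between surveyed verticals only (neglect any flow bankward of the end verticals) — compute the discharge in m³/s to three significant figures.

Panel 1-2: Δb = 4.6 m, d̄ = (0.16+0.47)/2 = 0.315, v̄ = (0.36+0.74)/2 = 0.55 → q = 4.6×0.315×0.55 = 0.7970 m³/s
Panel 2-3: Δb = 7.6 m, d̄ = (0.47+0.68)/2 = 0.575, v̄ = (0.74+0.91)/2 = 0.825 → q = 7.6×0.575×0.825 = 3.605 m³/s
Panel 3-4: Δb = 4.8 m, d̄ = (0.68+0.40)/2 = 0.54, v̄ = (0.91+0.61)/2 = 0.76 → q = 4.8×0.54×0.76 = 1.970 m³/s
Panel 4-5: Δb = 3 m, d̄ = (0.40+0.16)/2 = 0.28, v̄ = (0.61+0.57)/2 = 0.59 → q = 3×0.28×0.59 = 0.4956 m³/s
Q = Σ q = 6.868 m³/s

6.87 m³/s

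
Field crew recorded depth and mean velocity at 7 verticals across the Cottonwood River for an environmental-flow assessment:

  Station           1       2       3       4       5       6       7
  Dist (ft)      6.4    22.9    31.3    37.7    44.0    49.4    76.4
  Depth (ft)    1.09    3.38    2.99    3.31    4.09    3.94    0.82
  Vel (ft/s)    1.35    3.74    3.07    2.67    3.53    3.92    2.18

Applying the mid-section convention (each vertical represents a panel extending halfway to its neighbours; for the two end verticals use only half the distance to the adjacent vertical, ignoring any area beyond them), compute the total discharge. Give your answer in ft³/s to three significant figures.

652 ft³/s

w_1 = (22.9 − 6.4)/2 = 8.25 ft; q_1 = 1.35 × 1.09 × 8.25 = 12.14 ft³/s
w_2 = (31.3 − 6.4)/2 = 12.45 ft; q_2 = 3.74 × 3.38 × 12.45 = 157.4 ft³/s
w_3 = (37.7 − 22.9)/2 = 7.4 ft; q_3 = 3.07 × 2.99 × 7.4 = 67.93 ft³/s
w_4 = (44.0 − 31.3)/2 = 6.35 ft; q_4 = 2.67 × 3.31 × 6.35 = 56.12 ft³/s
w_5 = (49.4 − 37.7)/2 = 5.85 ft; q_5 = 3.53 × 4.09 × 5.85 = 84.46 ft³/s
w_6 = (76.4 − 44.0)/2 = 16.2 ft; q_6 = 3.92 × 3.94 × 16.2 = 250.2 ft³/s
w_7 = (76.4 − 49.4)/2 = 13.5 ft; q_7 = 2.18 × 0.82 × 13.5 = 24.13 ft³/s
Q = Σ qᵢ = 652.4 ft³/s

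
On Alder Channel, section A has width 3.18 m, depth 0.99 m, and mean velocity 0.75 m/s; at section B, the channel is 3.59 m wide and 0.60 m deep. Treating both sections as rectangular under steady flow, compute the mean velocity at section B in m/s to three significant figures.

1.10 m/s

Q = A₁V₁ = (3.18×0.99) × 0.75 = 2.361 m³/s
A₂ = 3.59 × 0.60 = 2.154 m²
V₂ = Q/A₂ = 2.361/2.154 = 1.096 m/s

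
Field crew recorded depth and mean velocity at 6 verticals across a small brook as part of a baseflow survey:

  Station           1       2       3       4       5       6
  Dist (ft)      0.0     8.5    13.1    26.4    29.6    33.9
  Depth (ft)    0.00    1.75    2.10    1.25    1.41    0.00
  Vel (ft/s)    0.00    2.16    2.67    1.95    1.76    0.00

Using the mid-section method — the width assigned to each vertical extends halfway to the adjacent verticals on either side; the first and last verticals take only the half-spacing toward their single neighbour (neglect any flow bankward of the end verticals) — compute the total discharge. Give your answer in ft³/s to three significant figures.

104 ft³/s

w_2 = (13.1 − 0.0)/2 = 6.55 ft; q_2 = 2.16 × 1.75 × 6.55 = 24.76 ft³/s
w_3 = (26.4 − 8.5)/2 = 8.95 ft; q_3 = 2.67 × 2.10 × 8.95 = 50.18 ft³/s
w_4 = (29.6 − 13.1)/2 = 8.25 ft; q_4 = 1.95 × 1.25 × 8.25 = 20.11 ft³/s
w_5 = (33.9 − 26.4)/2 = 3.75 ft; q_5 = 1.76 × 1.41 × 3.75 = 9.306 ft³/s
Stations 1, 6 contribute zero (depth or velocity is 0).
Q = Σ qᵢ = 104.4 ft³/s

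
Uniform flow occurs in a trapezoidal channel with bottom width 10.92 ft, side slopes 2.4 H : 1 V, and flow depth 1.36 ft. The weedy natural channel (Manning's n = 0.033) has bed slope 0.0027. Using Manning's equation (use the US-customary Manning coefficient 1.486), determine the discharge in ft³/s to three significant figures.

A = (b + z·y)·y = (10.92 + 2.4×1.36)×1.36 = 19.29 ft²
P = b + 2y√(1+z²) = 10.92 + 2×1.36×√(1+2.4²) = 17.99 ft
R = A/P = 19.29/17.99 = 1.072 ft
Q = (1.486/n)·A·R^(2/3)·S^(1/2) = (1.486/0.033) × 19.29 × 1.072^(2/3) × 0.0027^(1/2) = 47.28 ft³/s

47.3 ft³/s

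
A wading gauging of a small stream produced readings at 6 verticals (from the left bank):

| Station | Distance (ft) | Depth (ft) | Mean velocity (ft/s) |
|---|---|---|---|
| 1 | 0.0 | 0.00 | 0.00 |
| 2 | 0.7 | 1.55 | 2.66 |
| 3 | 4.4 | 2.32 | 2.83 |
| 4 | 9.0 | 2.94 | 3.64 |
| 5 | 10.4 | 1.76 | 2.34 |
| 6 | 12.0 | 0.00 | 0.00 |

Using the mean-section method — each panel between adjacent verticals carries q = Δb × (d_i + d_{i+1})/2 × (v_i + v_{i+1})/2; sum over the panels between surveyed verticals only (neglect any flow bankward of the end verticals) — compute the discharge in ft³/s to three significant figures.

Panel 1-2: Δb = 0.7 ft, d̄ = (0.00+1.55)/2 = 0.775, v̄ = (0.00+2.66)/2 = 1.33 → q = 0.7×0.775×1.33 = 0.7215 ft³/s
Panel 2-3: Δb = 3.7 ft, d̄ = (1.55+2.32)/2 = 1.935, v̄ = (2.66+2.83)/2 = 2.745 → q = 3.7×1.935×2.745 = 19.65 ft³/s
Panel 3-4: Δb = 4.6 ft, d̄ = (2.32+2.94)/2 = 2.63, v̄ = (2.83+3.64)/2 = 3.235 → q = 4.6×2.63×3.235 = 39.14 ft³/s
Panel 4-5: Δb = 1.4 ft, d̄ = (2.94+1.76)/2 = 2.35, v̄ = (3.64+2.34)/2 = 2.99 → q = 1.4×2.35×2.99 = 9.837 ft³/s
Panel 5-6: Δb = 1.6 ft, d̄ = (1.76+0.00)/2 = 0.88, v̄ = (2.34+0.00)/2 = 1.17 → q = 1.6×0.88×1.17 = 1.647 ft³/s
Q = Σ q = 71.00 ft³/s

71.0 ft³/s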